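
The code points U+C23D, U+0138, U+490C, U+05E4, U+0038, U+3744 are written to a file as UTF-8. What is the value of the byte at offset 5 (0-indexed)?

U+C23D → 3-byte form EC 88 BD at offsets 0–2.
U+0138 → 2-byte form C4 B8 at offsets 3–4.
U+490C → 3-byte form E4 A4 8C at offsets 5–7.
Offset 5 falls in char 3's range; it's byte 1 of E4 A4 8C = 0xE4.

0xE4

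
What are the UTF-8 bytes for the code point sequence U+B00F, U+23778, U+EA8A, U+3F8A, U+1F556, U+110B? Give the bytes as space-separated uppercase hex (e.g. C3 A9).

U+B00F: 3-byte form → EB 80 8F.
U+23778: 4-byte form → F0 A3 9D B8.
U+EA8A: 3-byte form → EE AA 8A.
U+3F8A: 3-byte form → E3 BE 8A.
U+1F556: 4-byte form → F0 9F 95 96.
U+110B: 3-byte form → E1 84 8B.
Concatenated (20 bytes): EB 80 8F F0 A3 9D B8 EE AA 8A E3 BE 8A F0 9F 95 96 E1 84 8B.

EB 80 8F F0 A3 9D B8 EE AA 8A E3 BE 8A F0 9F 95 96 E1 84 8B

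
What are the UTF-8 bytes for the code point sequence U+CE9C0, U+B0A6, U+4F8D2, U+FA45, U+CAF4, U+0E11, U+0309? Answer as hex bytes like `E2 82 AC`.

F3 8E A7 80 EB 82 A6 F1 8F A3 92 EF A9 85 EC AB B4 E0 B8 91 CC 89

U+CE9C0: 4-byte form → F3 8E A7 80.
U+B0A6: 3-byte form → EB 82 A6.
U+4F8D2: 4-byte form → F1 8F A3 92.
U+FA45: 3-byte form → EF A9 85.
U+CAF4: 3-byte form → EC AB B4.
U+0E11: 3-byte form → E0 B8 91.
U+0309: 2-byte form → CC 89.
Concatenated (22 bytes): F3 8E A7 80 EB 82 A6 F1 8F A3 92 EF A9 85 EC AB B4 E0 B8 91 CC 89.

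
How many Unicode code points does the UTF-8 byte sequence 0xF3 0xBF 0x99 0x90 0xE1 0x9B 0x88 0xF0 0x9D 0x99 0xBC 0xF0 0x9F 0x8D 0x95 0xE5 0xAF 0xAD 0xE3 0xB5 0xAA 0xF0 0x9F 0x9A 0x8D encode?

7

Byte at offset 0: 0xF3 = 11110011 → 4-byte char (#1). Advance 4.
Byte at offset 4: 0xE1 = 11100001 → 3-byte char (#2). Advance 3.
Byte at offset 7: 0xF0 = 11110000 → 4-byte char (#3). Advance 4.
Byte at offset 11: 0xF0 = 11110000 → 4-byte char (#4). Advance 4.
Byte at offset 15: 0xE5 = 11100101 → 3-byte char (#5). Advance 3.
Byte at offset 18: 0xE3 = 11100011 → 3-byte char (#6). Advance 3.
Byte at offset 21: 0xF0 = 11110000 → 4-byte char (#7). Advance 4.
Reached end at offset 25 after 7 code points.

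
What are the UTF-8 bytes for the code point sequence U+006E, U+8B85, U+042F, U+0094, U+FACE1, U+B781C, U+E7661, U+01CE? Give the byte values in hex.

6E E8 AE 85 D0 AF C2 94 F3 BA B3 A1 F2 B7 A0 9C F3 A7 99 A1 C7 8E

U+006E: 1-byte form → 6E.
U+8B85: 3-byte form → E8 AE 85.
U+042F: 2-byte form → D0 AF.
U+0094: 2-byte form → C2 94.
U+FACE1: 4-byte form → F3 BA B3 A1.
U+B781C: 4-byte form → F2 B7 A0 9C.
U+E7661: 4-byte form → F3 A7 99 A1.
U+01CE: 2-byte form → C7 8E.
Concatenated (22 bytes): 6E E8 AE 85 D0 AF C2 94 F3 BA B3 A1 F2 B7 A0 9C F3 A7 99 A1 C7 8E.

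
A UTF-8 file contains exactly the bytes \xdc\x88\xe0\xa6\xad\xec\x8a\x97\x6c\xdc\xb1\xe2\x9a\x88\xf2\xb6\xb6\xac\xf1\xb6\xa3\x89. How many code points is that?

8

Byte at offset 0: 0xDC = 11011100 → 2-byte char (#1). Advance 2.
Byte at offset 2: 0xE0 = 11100000 → 3-byte char (#2). Advance 3.
Byte at offset 5: 0xEC = 11101100 → 3-byte char (#3). Advance 3.
Byte at offset 8: 0x6C = 01101100 → 1-byte char (#4). Advance 1.
Byte at offset 9: 0xDC = 11011100 → 2-byte char (#5). Advance 2.
Byte at offset 11: 0xE2 = 11100010 → 3-byte char (#6). Advance 3.
Byte at offset 14: 0xF2 = 11110010 → 4-byte char (#7). Advance 4.
Byte at offset 18: 0xF1 = 11110001 → 4-byte char (#8). Advance 4.
Reached end at offset 22 after 8 code points.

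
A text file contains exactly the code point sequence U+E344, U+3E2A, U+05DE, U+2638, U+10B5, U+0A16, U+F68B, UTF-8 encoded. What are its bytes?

U+E344: 3-byte form → EE 8D 84.
U+3E2A: 3-byte form → E3 B8 AA.
U+05DE: 2-byte form → D7 9E.
U+2638: 3-byte form → E2 98 B8.
U+10B5: 3-byte form → E1 82 B5.
U+0A16: 3-byte form → E0 A8 96.
U+F68B: 3-byte form → EF 9A 8B.
Concatenated (20 bytes): EE 8D 84 E3 B8 AA D7 9E E2 98 B8 E1 82 B5 E0 A8 96 EF 9A 8B.

EE 8D 84 E3 B8 AA D7 9E E2 98 B8 E1 82 B5 E0 A8 96 EF 9A 8B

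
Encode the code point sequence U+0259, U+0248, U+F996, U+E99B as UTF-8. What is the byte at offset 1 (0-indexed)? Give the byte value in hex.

U+0259 → 2-byte form C9 99 at offsets 0–1.
Offset 1 falls in char 1's range; it's byte 2 of C9 99 = 0x99.

0x99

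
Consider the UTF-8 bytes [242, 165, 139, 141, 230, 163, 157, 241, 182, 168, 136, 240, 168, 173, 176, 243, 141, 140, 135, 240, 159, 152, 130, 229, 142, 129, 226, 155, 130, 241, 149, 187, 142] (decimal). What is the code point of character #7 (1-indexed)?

Offset 0: leading byte 0xF2 = 11110010 → 4-byte char #1 = F2 A5 8B 8D.
Offset 4: leading byte 0xE6 = 11100110 → 3-byte char #2 = E6 A3 9D.
Offset 7: leading byte 0xF1 = 11110001 → 4-byte char #3 = F1 B6 A8 88.
Offset 11: leading byte 0xF0 = 11110000 → 4-byte char #4 = F0 A8 AD B0.
Offset 15: leading byte 0xF3 = 11110011 → 4-byte char #5 = F3 8D 8C 87.
Offset 19: leading byte 0xF0 = 11110000 → 4-byte char #6 = F0 9F 98 82.
Offset 23: leading byte 0xE5 = 11100101 → 3-byte char #7 = E5 8E 81.
Leading byte 0xE5 = 11100101 matches 1110xxxx → 3-byte sequence.
Byte 1: 0xE5 = 11100101, payload 0101 (4 bits).
Byte 2: 0x8E = 10001110 (10xxxxxx ✓), payload 001110.
Byte 3: 0x81 = 10000001 (10xxxxxx ✓), payload 000001.
Concatenate: 0101001110000001 = 0x5381 (16 bits → U+5381).

U+5381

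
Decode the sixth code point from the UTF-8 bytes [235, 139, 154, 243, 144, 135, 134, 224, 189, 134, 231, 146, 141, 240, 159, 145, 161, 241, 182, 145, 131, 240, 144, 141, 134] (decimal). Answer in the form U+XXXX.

Offset 0: leading byte 0xEB = 11101011 → 3-byte char #1 = EB 8B 9A.
Offset 3: leading byte 0xF3 = 11110011 → 4-byte char #2 = F3 90 87 86.
Offset 7: leading byte 0xE0 = 11100000 → 3-byte char #3 = E0 BD 86.
Offset 10: leading byte 0xE7 = 11100111 → 3-byte char #4 = E7 92 8D.
Offset 13: leading byte 0xF0 = 11110000 → 4-byte char #5 = F0 9F 91 A1.
Offset 17: leading byte 0xF1 = 11110001 → 4-byte char #6 = F1 B6 91 83.
Leading byte 0xF1 = 11110001 matches 11110xxx → 4-byte sequence.
Byte 1: 0xF1 = 11110001, payload 001 (3 bits).
Byte 2: 0xB6 = 10110110 (10xxxxxx ✓), payload 110110.
Byte 3: 0x91 = 10010001 (10xxxxxx ✓), payload 010001.
Byte 4: 0x83 = 10000011 (10xxxxxx ✓), payload 000011.
Concatenate: 001110110010001000011 = 0x76443 (21 bits → U+76443).

U+76443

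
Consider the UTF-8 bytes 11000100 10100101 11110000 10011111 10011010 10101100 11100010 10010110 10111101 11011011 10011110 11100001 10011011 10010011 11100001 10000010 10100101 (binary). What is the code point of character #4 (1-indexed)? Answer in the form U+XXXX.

Offset 0: leading byte 0xC4 = 11000100 → 2-byte char #1 = C4 A5.
Offset 2: leading byte 0xF0 = 11110000 → 4-byte char #2 = F0 9F 9A AC.
Offset 6: leading byte 0xE2 = 11100010 → 3-byte char #3 = E2 96 BD.
Offset 9: leading byte 0xDB = 11011011 → 2-byte char #4 = DB 9E.
Leading byte 0xDB = 11011011 matches 110xxxxx → 2-byte sequence.
Byte 1: 0xDB = 11011011, payload 11011 (5 bits).
Byte 2: 0x9E = 10011110 (10xxxxxx ✓), payload 011110.
Concatenate: 11011011110 = 0x6DE (11 bits → U+06DE).

U+06DE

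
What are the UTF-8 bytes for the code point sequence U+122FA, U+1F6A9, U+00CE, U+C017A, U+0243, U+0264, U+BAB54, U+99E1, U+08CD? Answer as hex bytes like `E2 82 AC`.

F0 92 8B BA F0 9F 9A A9 C3 8E F3 80 85 BA C9 83 C9 A4 F2 BA AD 94 E9 A7 A1 E0 A3 8D

U+122FA: 4-byte form → F0 92 8B BA.
U+1F6A9: 4-byte form → F0 9F 9A A9.
U+00CE: 2-byte form → C3 8E.
U+C017A: 4-byte form → F3 80 85 BA.
U+0243: 2-byte form → C9 83.
U+0264: 2-byte form → C9 A4.
U+BAB54: 4-byte form → F2 BA AD 94.
U+99E1: 3-byte form → E9 A7 A1.
U+08CD: 3-byte form → E0 A3 8D.
Concatenated (28 bytes): F0 92 8B BA F0 9F 9A A9 C3 8E F3 80 85 BA C9 83 C9 A4 F2 BA AD 94 E9 A7 A1 E0 A3 8D.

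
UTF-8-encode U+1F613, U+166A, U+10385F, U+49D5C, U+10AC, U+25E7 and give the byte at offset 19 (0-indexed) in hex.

0x97

U+1F613 → 4-byte form F0 9F 98 93 at offsets 0–3.
U+166A → 3-byte form E1 99 AA at offsets 4–6.
U+10385F → 4-byte form F4 83 A1 9F at offsets 7–10.
U+49D5C → 4-byte form F1 89 B5 9C at offsets 11–14.
U+10AC → 3-byte form E1 82 AC at offsets 15–17.
U+25E7 → 3-byte form E2 97 A7 at offsets 18–20.
Offset 19 falls in char 6's range; it's byte 2 of E2 97 A7 = 0x97.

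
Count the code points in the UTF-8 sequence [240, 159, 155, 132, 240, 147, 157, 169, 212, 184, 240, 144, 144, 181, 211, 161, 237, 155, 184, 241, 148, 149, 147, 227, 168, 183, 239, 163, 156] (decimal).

9

Byte at offset 0: 0xF0 = 11110000 → 4-byte char (#1). Advance 4.
Byte at offset 4: 0xF0 = 11110000 → 4-byte char (#2). Advance 4.
Byte at offset 8: 0xD4 = 11010100 → 2-byte char (#3). Advance 2.
Byte at offset 10: 0xF0 = 11110000 → 4-byte char (#4). Advance 4.
Byte at offset 14: 0xD3 = 11010011 → 2-byte char (#5). Advance 2.
Byte at offset 16: 0xED = 11101101 → 3-byte char (#6). Advance 3.
Byte at offset 19: 0xF1 = 11110001 → 4-byte char (#7). Advance 4.
Byte at offset 23: 0xE3 = 11100011 → 3-byte char (#8). Advance 3.
Byte at offset 26: 0xEF = 11101111 → 3-byte char (#9). Advance 3.
Reached end at offset 29 after 9 code points.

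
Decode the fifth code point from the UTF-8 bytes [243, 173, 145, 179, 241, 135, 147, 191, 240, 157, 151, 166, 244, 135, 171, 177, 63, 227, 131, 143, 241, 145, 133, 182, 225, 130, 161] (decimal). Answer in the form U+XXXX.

U+003F

Offset 0: leading byte 0xF3 = 11110011 → 4-byte char #1 = F3 AD 91 B3.
Offset 4: leading byte 0xF1 = 11110001 → 4-byte char #2 = F1 87 93 BF.
Offset 8: leading byte 0xF0 = 11110000 → 4-byte char #3 = F0 9D 97 A6.
Offset 12: leading byte 0xF4 = 11110100 → 4-byte char #4 = F4 87 AB B1.
Offset 16: leading byte 0x3F = 00111111 → 1-byte char #5 = 3F.
Leading byte 0x3F = 00111111 matches 0xxxxxxx → 1-byte sequence.
Byte 1: 0x3F = 00111111, payload 0111111 (7 bits).
Concatenate: 0111111 = 0x3F (7 bits → U+003F).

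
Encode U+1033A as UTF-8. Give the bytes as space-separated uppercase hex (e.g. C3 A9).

U+1033A = 0x1033A = 66362 decimal. In range U+10000–U+10FFFF → 4-byte form: 11110xxx 10xxxxxx 10xxxxxx 10xxxxxx.
Binary (21 bits): 000010000001100111010.
Split 3+6+6+6: 000 | 010000 | 001100 | 111010.
Byte 1: 11110000 = 0xF0.
Byte 2: 10010000 = 0x90.
Byte 3: 10001100 = 0x8C.
Byte 4: 10111010 = 0xBA.

F0 90 8C BA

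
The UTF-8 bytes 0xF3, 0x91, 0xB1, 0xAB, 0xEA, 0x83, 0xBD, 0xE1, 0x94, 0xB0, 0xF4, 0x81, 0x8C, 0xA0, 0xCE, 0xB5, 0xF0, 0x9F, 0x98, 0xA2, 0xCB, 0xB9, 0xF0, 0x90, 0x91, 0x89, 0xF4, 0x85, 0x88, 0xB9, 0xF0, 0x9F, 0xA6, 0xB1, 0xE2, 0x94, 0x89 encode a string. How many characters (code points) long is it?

Byte at offset 0: 0xF3 = 11110011 → 4-byte char (#1). Advance 4.
Byte at offset 4: 0xEA = 11101010 → 3-byte char (#2). Advance 3.
Byte at offset 7: 0xE1 = 11100001 → 3-byte char (#3). Advance 3.
Byte at offset 10: 0xF4 = 11110100 → 4-byte char (#4). Advance 4.
Byte at offset 14: 0xCE = 11001110 → 2-byte char (#5). Advance 2.
Byte at offset 16: 0xF0 = 11110000 → 4-byte char (#6). Advance 4.
Byte at offset 20: 0xCB = 11001011 → 2-byte char (#7). Advance 2.
Byte at offset 22: 0xF0 = 11110000 → 4-byte char (#8). Advance 4.
Byte at offset 26: 0xF4 = 11110100 → 4-byte char (#9). Advance 4.
Byte at offset 30: 0xF0 = 11110000 → 4-byte char (#10). Advance 4.
Byte at offset 34: 0xE2 = 11100010 → 3-byte char (#11). Advance 3.
Reached end at offset 37 after 11 code points.

11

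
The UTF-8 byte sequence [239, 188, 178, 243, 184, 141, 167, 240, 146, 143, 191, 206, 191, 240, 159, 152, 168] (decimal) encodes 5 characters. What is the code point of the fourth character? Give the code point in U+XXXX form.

U+03BF

Offset 0: leading byte 0xEF = 11101111 → 3-byte char #1 = EF BC B2.
Offset 3: leading byte 0xF3 = 11110011 → 4-byte char #2 = F3 B8 8D A7.
Offset 7: leading byte 0xF0 = 11110000 → 4-byte char #3 = F0 92 8F BF.
Offset 11: leading byte 0xCE = 11001110 → 2-byte char #4 = CE BF.
Leading byte 0xCE = 11001110 matches 110xxxxx → 2-byte sequence.
Byte 1: 0xCE = 11001110, payload 01110 (5 bits).
Byte 2: 0xBF = 10111111 (10xxxxxx ✓), payload 111111.
Concatenate: 01110111111 = 0x3BF (11 bits → U+03BF).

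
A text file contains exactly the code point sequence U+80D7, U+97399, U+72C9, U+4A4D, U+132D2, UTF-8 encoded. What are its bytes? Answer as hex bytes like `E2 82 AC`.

E8 83 97 F2 97 8E 99 E7 8B 89 E4 A9 8D F0 93 8B 92

U+80D7: 3-byte form → E8 83 97.
U+97399: 4-byte form → F2 97 8E 99.
U+72C9: 3-byte form → E7 8B 89.
U+4A4D: 3-byte form → E4 A9 8D.
U+132D2: 4-byte form → F0 93 8B 92.
Concatenated (17 bytes): E8 83 97 F2 97 8E 99 E7 8B 89 E4 A9 8D F0 93 8B 92.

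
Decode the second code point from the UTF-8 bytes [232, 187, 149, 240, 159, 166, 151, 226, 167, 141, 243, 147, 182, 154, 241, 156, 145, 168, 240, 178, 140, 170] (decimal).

Offset 0: leading byte 0xE8 = 11101000 → 3-byte char #1 = E8 BB 95.
Offset 3: leading byte 0xF0 = 11110000 → 4-byte char #2 = F0 9F A6 97.
Leading byte 0xF0 = 11110000 matches 11110xxx → 4-byte sequence.
Byte 1: 0xF0 = 11110000, payload 000 (3 bits).
Byte 2: 0x9F = 10011111 (10xxxxxx ✓), payload 011111.
Byte 3: 0xA6 = 10100110 (10xxxxxx ✓), payload 100110.
Byte 4: 0x97 = 10010111 (10xxxxxx ✓), payload 010111.
Concatenate: 000011111100110010111 = 0x1F997 (21 bits → U+1F997).

U+1F997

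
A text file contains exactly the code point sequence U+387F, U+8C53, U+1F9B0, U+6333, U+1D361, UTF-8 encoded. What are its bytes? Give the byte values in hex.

E3 A1 BF E8 B1 93 F0 9F A6 B0 E6 8C B3 F0 9D 8D A1

U+387F: 3-byte form → E3 A1 BF.
U+8C53: 3-byte form → E8 B1 93.
U+1F9B0: 4-byte form → F0 9F A6 B0.
U+6333: 3-byte form → E6 8C B3.
U+1D361: 4-byte form → F0 9D 8D A1.
Concatenated (17 bytes): E3 A1 BF E8 B1 93 F0 9F A6 B0 E6 8C B3 F0 9D 8D A1.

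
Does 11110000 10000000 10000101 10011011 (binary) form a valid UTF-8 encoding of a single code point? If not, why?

Leading byte 0xF0 = 11110000 → 4-byte form.
Continuation bytes all match 10xxxxxx. Payload decodes to 0x15B.
But 0x15B < 0x10000, the minimum for a 4-byte sequence — this is an overlong encoding.

invalid (overlong encoding)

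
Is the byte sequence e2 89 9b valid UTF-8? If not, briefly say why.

Leading byte 0xE2 = 11100010 → 3-byte form.
Continuation bytes 0x89=10001001, 0x9B=10011011 all match 10xxxxxx.
Decoded value 0x225B is ≥ 0x800 (shortest form) and not a surrogate.

valid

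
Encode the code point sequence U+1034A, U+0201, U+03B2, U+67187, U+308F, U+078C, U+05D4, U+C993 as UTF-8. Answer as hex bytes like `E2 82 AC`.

U+1034A: 4-byte form → F0 90 8D 8A.
U+0201: 2-byte form → C8 81.
U+03B2: 2-byte form → CE B2.
U+67187: 4-byte form → F1 A7 86 87.
U+308F: 3-byte form → E3 82 8F.
U+078C: 2-byte form → DE 8C.
U+05D4: 2-byte form → D7 94.
U+C993: 3-byte form → EC A6 93.
Concatenated (22 bytes): F0 90 8D 8A C8 81 CE B2 F1 A7 86 87 E3 82 8F DE 8C D7 94 EC A6 93.

F0 90 8D 8A C8 81 CE B2 F1 A7 86 87 E3 82 8F DE 8C D7 94 EC A6 93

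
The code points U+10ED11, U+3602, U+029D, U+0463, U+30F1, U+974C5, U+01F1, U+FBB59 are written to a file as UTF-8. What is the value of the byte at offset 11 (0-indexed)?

U+10ED11 → 4-byte form F4 8E B4 91 at offsets 0–3.
U+3602 → 3-byte form E3 98 82 at offsets 4–6.
U+029D → 2-byte form CA 9D at offsets 7–8.
U+0463 → 2-byte form D1 A3 at offsets 9–10.
U+30F1 → 3-byte form E3 83 B1 at offsets 11–13.
Offset 11 falls in char 5's range; it's byte 1 of E3 83 B1 = 0xE3.

0xE3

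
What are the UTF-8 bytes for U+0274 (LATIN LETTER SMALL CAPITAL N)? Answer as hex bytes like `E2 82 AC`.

C9 B4

U+0274 = 0x274 = 628 decimal. In range U+0080–U+07FF → 2-byte form: 110xxxxx 10xxxxxx.
Binary (11 bits): 01001110100.
Split 5+6: 01001 | 110100.
Byte 1: 11001001 = 0xC9.
Byte 2: 10110100 = 0xB4.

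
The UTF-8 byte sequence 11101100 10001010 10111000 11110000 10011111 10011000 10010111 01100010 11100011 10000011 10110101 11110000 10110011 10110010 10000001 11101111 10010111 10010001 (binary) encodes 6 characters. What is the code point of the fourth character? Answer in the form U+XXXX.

U+30F5

Offset 0: leading byte 0xEC = 11101100 → 3-byte char #1 = EC 8A B8.
Offset 3: leading byte 0xF0 = 11110000 → 4-byte char #2 = F0 9F 98 97.
Offset 7: leading byte 0x62 = 01100010 → 1-byte char #3 = 62.
Offset 8: leading byte 0xE3 = 11100011 → 3-byte char #4 = E3 83 B5.
Leading byte 0xE3 = 11100011 matches 1110xxxx → 3-byte sequence.
Byte 1: 0xE3 = 11100011, payload 0011 (4 bits).
Byte 2: 0x83 = 10000011 (10xxxxxx ✓), payload 000011.
Byte 3: 0xB5 = 10110101 (10xxxxxx ✓), payload 110101.
Concatenate: 0011000011110101 = 0x30F5 (16 bits → U+30F5).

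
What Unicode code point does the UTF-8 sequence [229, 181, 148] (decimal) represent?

U+5D54

Leading byte 0xE5 = 11100101 matches 1110xxxx → 3-byte sequence.
Byte 1: 0xE5 = 11100101, payload 0101 (4 bits).
Byte 2: 0xB5 = 10110101 (10xxxxxx ✓), payload 110101.
Byte 3: 0x94 = 10010100 (10xxxxxx ✓), payload 010100.
Concatenate: 0101110101010100 = 0x5D54 (16 bits → U+5D54).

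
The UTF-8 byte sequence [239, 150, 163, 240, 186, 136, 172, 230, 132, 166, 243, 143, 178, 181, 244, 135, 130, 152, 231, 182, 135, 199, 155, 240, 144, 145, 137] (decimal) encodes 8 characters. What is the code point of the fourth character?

Offset 0: leading byte 0xEF = 11101111 → 3-byte char #1 = EF 96 A3.
Offset 3: leading byte 0xF0 = 11110000 → 4-byte char #2 = F0 BA 88 AC.
Offset 7: leading byte 0xE6 = 11100110 → 3-byte char #3 = E6 84 A6.
Offset 10: leading byte 0xF3 = 11110011 → 4-byte char #4 = F3 8F B2 B5.
Leading byte 0xF3 = 11110011 matches 11110xxx → 4-byte sequence.
Byte 1: 0xF3 = 11110011, payload 011 (3 bits).
Byte 2: 0x8F = 10001111 (10xxxxxx ✓), payload 001111.
Byte 3: 0xB2 = 10110010 (10xxxxxx ✓), payload 110010.
Byte 4: 0xB5 = 10110101 (10xxxxxx ✓), payload 110101.
Concatenate: 011001111110010110101 = 0xCFCB5 (21 bits → U+CFCB5).

U+CFCB5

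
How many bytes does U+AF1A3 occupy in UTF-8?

4

U+AF1A3 = 0xAF1A3. UTF-8 uses 1 byte below 0x80, 2 below 0x800, 3 below 0x10000, 4 up to 0x10FFFF. 0xAF1A3 is in U+10000–U+10FFFF → 4 bytes.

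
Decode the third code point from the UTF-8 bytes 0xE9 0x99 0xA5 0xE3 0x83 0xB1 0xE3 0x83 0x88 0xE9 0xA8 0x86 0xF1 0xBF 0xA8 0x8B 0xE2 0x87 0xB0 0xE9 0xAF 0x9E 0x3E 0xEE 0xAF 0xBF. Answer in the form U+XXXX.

U+30C8

Offset 0: leading byte 0xE9 = 11101001 → 3-byte char #1 = E9 99 A5.
Offset 3: leading byte 0xE3 = 11100011 → 3-byte char #2 = E3 83 B1.
Offset 6: leading byte 0xE3 = 11100011 → 3-byte char #3 = E3 83 88.
Leading byte 0xE3 = 11100011 matches 1110xxxx → 3-byte sequence.
Byte 1: 0xE3 = 11100011, payload 0011 (4 bits).
Byte 2: 0x83 = 10000011 (10xxxxxx ✓), payload 000011.
Byte 3: 0x88 = 10001000 (10xxxxxx ✓), payload 001000.
Concatenate: 0011000011001000 = 0x30C8 (16 bits → U+30C8).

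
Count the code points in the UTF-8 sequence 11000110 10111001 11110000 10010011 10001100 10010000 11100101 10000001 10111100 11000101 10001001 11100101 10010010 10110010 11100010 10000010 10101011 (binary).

6

Byte at offset 0: 0xC6 = 11000110 → 2-byte char (#1). Advance 2.
Byte at offset 2: 0xF0 = 11110000 → 4-byte char (#2). Advance 4.
Byte at offset 6: 0xE5 = 11100101 → 3-byte char (#3). Advance 3.
Byte at offset 9: 0xC5 = 11000101 → 2-byte char (#4). Advance 2.
Byte at offset 11: 0xE5 = 11100101 → 3-byte char (#5). Advance 3.
Byte at offset 14: 0xE2 = 11100010 → 3-byte char (#6). Advance 3.
Reached end at offset 17 after 6 code points.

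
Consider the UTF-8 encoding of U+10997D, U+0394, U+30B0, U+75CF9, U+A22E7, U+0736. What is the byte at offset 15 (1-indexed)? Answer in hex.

0xA2

1-indexed offset 15 is 0-indexed offset 14.
U+10997D → 4-byte form F4 89 A5 BD at offsets 0–3.
U+0394 → 2-byte form CE 94 at offsets 4–5.
U+30B0 → 3-byte form E3 82 B0 at offsets 6–8.
U+75CF9 → 4-byte form F1 B5 B3 B9 at offsets 9–12.
U+A22E7 → 4-byte form F2 A2 8B A7 at offsets 13–16.
Offset 14 falls in char 5's range; it's byte 2 of F2 A2 8B A7 = 0xA2.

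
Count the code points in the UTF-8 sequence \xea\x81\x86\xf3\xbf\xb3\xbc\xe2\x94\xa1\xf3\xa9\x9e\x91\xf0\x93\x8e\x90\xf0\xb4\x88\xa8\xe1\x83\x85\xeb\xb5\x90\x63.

9

Byte at offset 0: 0xEA = 11101010 → 3-byte char (#1). Advance 3.
Byte at offset 3: 0xF3 = 11110011 → 4-byte char (#2). Advance 4.
Byte at offset 7: 0xE2 = 11100010 → 3-byte char (#3). Advance 3.
Byte at offset 10: 0xF3 = 11110011 → 4-byte char (#4). Advance 4.
Byte at offset 14: 0xF0 = 11110000 → 4-byte char (#5). Advance 4.
Byte at offset 18: 0xF0 = 11110000 → 4-byte char (#6). Advance 4.
Byte at offset 22: 0xE1 = 11100001 → 3-byte char (#7). Advance 3.
Byte at offset 25: 0xEB = 11101011 → 3-byte char (#8). Advance 3.
Byte at offset 28: 0x63 = 01100011 → 1-byte char (#9). Advance 1.
Reached end at offset 29 after 9 code points.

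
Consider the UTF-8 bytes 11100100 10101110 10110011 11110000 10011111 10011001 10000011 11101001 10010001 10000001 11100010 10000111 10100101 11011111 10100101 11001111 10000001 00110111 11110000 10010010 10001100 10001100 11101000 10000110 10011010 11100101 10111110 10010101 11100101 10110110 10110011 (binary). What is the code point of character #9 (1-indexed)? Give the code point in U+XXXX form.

Offset 0: leading byte 0xE4 = 11100100 → 3-byte char #1 = E4 AE B3.
Offset 3: leading byte 0xF0 = 11110000 → 4-byte char #2 = F0 9F 99 83.
Offset 7: leading byte 0xE9 = 11101001 → 3-byte char #3 = E9 91 81.
Offset 10: leading byte 0xE2 = 11100010 → 3-byte char #4 = E2 87 A5.
Offset 13: leading byte 0xDF = 11011111 → 2-byte char #5 = DF A5.
Offset 15: leading byte 0xCF = 11001111 → 2-byte char #6 = CF 81.
Offset 17: leading byte 0x37 = 00110111 → 1-byte char #7 = 37.
Offset 18: leading byte 0xF0 = 11110000 → 4-byte char #8 = F0 92 8C 8C.
Offset 22: leading byte 0xE8 = 11101000 → 3-byte char #9 = E8 86 9A.
Leading byte 0xE8 = 11101000 matches 1110xxxx → 3-byte sequence.
Byte 1: 0xE8 = 11101000, payload 1000 (4 bits).
Byte 2: 0x86 = 10000110 (10xxxxxx ✓), payload 000110.
Byte 3: 0x9A = 10011010 (10xxxxxx ✓), payload 011010.
Concatenate: 1000000110011010 = 0x819A (16 bits → U+819A).

U+819A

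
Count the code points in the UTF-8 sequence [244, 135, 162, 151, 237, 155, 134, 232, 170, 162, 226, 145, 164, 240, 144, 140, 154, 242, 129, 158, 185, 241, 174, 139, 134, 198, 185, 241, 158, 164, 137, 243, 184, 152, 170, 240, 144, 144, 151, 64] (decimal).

12

Byte at offset 0: 0xF4 = 11110100 → 4-byte char (#1). Advance 4.
Byte at offset 4: 0xED = 11101101 → 3-byte char (#2). Advance 3.
Byte at offset 7: 0xE8 = 11101000 → 3-byte char (#3). Advance 3.
Byte at offset 10: 0xE2 = 11100010 → 3-byte char (#4). Advance 3.
Byte at offset 13: 0xF0 = 11110000 → 4-byte char (#5). Advance 4.
Byte at offset 17: 0xF2 = 11110010 → 4-byte char (#6). Advance 4.
Byte at offset 21: 0xF1 = 11110001 → 4-byte char (#7). Advance 4.
Byte at offset 25: 0xC6 = 11000110 → 2-byte char (#8). Advance 2.
Byte at offset 27: 0xF1 = 11110001 → 4-byte char (#9). Advance 4.
Byte at offset 31: 0xF3 = 11110011 → 4-byte char (#10). Advance 4.
Byte at offset 35: 0xF0 = 11110000 → 4-byte char (#11). Advance 4.
Byte at offset 39: 0x40 = 01000000 → 1-byte char (#12). Advance 1.
Reached end at offset 40 after 12 code points.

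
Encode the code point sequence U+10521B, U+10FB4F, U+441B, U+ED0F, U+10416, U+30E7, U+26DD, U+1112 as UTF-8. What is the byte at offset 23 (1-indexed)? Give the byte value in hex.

0x9B

1-indexed offset 23 is 0-indexed offset 22.
U+10521B → 4-byte form F4 85 88 9B at offsets 0–3.
U+10FB4F → 4-byte form F4 8F AD 8F at offsets 4–7.
U+441B → 3-byte form E4 90 9B at offsets 8–10.
U+ED0F → 3-byte form EE B4 8F at offsets 11–13.
U+10416 → 4-byte form F0 90 90 96 at offsets 14–17.
U+30E7 → 3-byte form E3 83 A7 at offsets 18–20.
U+26DD → 3-byte form E2 9B 9D at offsets 21–23.
Offset 22 falls in char 7's range; it's byte 2 of E2 9B 9D = 0x9B.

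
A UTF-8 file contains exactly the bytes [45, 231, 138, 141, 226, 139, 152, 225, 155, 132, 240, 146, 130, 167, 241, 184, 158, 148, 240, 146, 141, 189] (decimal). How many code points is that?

Byte at offset 0: 0x2D = 00101101 → 1-byte char (#1). Advance 1.
Byte at offset 1: 0xE7 = 11100111 → 3-byte char (#2). Advance 3.
Byte at offset 4: 0xE2 = 11100010 → 3-byte char (#3). Advance 3.
Byte at offset 7: 0xE1 = 11100001 → 3-byte char (#4). Advance 3.
Byte at offset 10: 0xF0 = 11110000 → 4-byte char (#5). Advance 4.
Byte at offset 14: 0xF1 = 11110001 → 4-byte char (#6). Advance 4.
Byte at offset 18: 0xF0 = 11110000 → 4-byte char (#7). Advance 4.
Reached end at offset 22 after 7 code points.

7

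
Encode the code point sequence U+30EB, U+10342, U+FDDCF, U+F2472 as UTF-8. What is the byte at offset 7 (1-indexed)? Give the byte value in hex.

1-indexed offset 7 is 0-indexed offset 6.
U+30EB → 3-byte form E3 83 AB at offsets 0–2.
U+10342 → 4-byte form F0 90 8D 82 at offsets 3–6.
Offset 6 falls in char 2's range; it's byte 4 of F0 90 8D 82 = 0x82.

0x82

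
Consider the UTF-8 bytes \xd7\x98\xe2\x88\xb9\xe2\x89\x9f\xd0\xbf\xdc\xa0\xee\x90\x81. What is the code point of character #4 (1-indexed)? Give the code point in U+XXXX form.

Offset 0: leading byte 0xD7 = 11010111 → 2-byte char #1 = D7 98.
Offset 2: leading byte 0xE2 = 11100010 → 3-byte char #2 = E2 88 B9.
Offset 5: leading byte 0xE2 = 11100010 → 3-byte char #3 = E2 89 9F.
Offset 8: leading byte 0xD0 = 11010000 → 2-byte char #4 = D0 BF.
Leading byte 0xD0 = 11010000 matches 110xxxxx → 2-byte sequence.
Byte 1: 0xD0 = 11010000, payload 10000 (5 bits).
Byte 2: 0xBF = 10111111 (10xxxxxx ✓), payload 111111.
Concatenate: 10000111111 = 0x43F (11 bits → U+043F).

U+043F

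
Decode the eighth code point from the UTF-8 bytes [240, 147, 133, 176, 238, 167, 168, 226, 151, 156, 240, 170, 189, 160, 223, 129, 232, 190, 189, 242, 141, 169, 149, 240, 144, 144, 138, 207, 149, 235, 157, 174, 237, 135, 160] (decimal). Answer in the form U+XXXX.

Offset 0: leading byte 0xF0 = 11110000 → 4-byte char #1 = F0 93 85 B0.
Offset 4: leading byte 0xEE = 11101110 → 3-byte char #2 = EE A7 A8.
Offset 7: leading byte 0xE2 = 11100010 → 3-byte char #3 = E2 97 9C.
Offset 10: leading byte 0xF0 = 11110000 → 4-byte char #4 = F0 AA BD A0.
Offset 14: leading byte 0xDF = 11011111 → 2-byte char #5 = DF 81.
Offset 16: leading byte 0xE8 = 11101000 → 3-byte char #6 = E8 BE BD.
Offset 19: leading byte 0xF2 = 11110010 → 4-byte char #7 = F2 8D A9 95.
Offset 23: leading byte 0xF0 = 11110000 → 4-byte char #8 = F0 90 90 8A.
Leading byte 0xF0 = 11110000 matches 11110xxx → 4-byte sequence.
Byte 1: 0xF0 = 11110000, payload 000 (3 bits).
Byte 2: 0x90 = 10010000 (10xxxxxx ✓), payload 010000.
Byte 3: 0x90 = 10010000 (10xxxxxx ✓), payload 010000.
Byte 4: 0x8A = 10001010 (10xxxxxx ✓), payload 001010.
Concatenate: 000010000010000001010 = 0x1040A (21 bits → U+1040A).

U+1040A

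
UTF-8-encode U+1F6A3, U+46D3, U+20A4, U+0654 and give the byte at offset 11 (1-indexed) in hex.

0xD9

1-indexed offset 11 is 0-indexed offset 10.
U+1F6A3 → 4-byte form F0 9F 9A A3 at offsets 0–3.
U+46D3 → 3-byte form E4 9B 93 at offsets 4–6.
U+20A4 → 3-byte form E2 82 A4 at offsets 7–9.
U+0654 → 2-byte form D9 94 at offsets 10–11.
Offset 10 falls in char 4's range; it's byte 1 of D9 94 = 0xD9.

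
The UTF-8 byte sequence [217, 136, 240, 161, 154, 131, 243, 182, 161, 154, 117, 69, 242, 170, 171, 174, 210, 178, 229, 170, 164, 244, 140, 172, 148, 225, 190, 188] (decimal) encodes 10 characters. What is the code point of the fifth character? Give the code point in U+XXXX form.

U+0045

Offset 0: leading byte 0xD9 = 11011001 → 2-byte char #1 = D9 88.
Offset 2: leading byte 0xF0 = 11110000 → 4-byte char #2 = F0 A1 9A 83.
Offset 6: leading byte 0xF3 = 11110011 → 4-byte char #3 = F3 B6 A1 9A.
Offset 10: leading byte 0x75 = 01110101 → 1-byte char #4 = 75.
Offset 11: leading byte 0x45 = 01000101 → 1-byte char #5 = 45.
Leading byte 0x45 = 01000101 matches 0xxxxxxx → 1-byte sequence.
Byte 1: 0x45 = 01000101, payload 1000101 (7 bits).
Concatenate: 1000101 = 0x45 (7 bits → U+0045).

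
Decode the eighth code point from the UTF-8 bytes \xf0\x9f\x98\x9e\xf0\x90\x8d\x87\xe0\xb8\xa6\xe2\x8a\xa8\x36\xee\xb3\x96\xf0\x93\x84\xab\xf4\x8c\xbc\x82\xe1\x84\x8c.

U+10CF02

Offset 0: leading byte 0xF0 = 11110000 → 4-byte char #1 = F0 9F 98 9E.
Offset 4: leading byte 0xF0 = 11110000 → 4-byte char #2 = F0 90 8D 87.
Offset 8: leading byte 0xE0 = 11100000 → 3-byte char #3 = E0 B8 A6.
Offset 11: leading byte 0xE2 = 11100010 → 3-byte char #4 = E2 8A A8.
Offset 14: leading byte 0x36 = 00110110 → 1-byte char #5 = 36.
Offset 15: leading byte 0xEE = 11101110 → 3-byte char #6 = EE B3 96.
Offset 18: leading byte 0xF0 = 11110000 → 4-byte char #7 = F0 93 84 AB.
Offset 22: leading byte 0xF4 = 11110100 → 4-byte char #8 = F4 8C BC 82.
Leading byte 0xF4 = 11110100 matches 11110xxx → 4-byte sequence.
Byte 1: 0xF4 = 11110100, payload 100 (3 bits).
Byte 2: 0x8C = 10001100 (10xxxxxx ✓), payload 001100.
Byte 3: 0xBC = 10111100 (10xxxxxx ✓), payload 111100.
Byte 4: 0x82 = 10000010 (10xxxxxx ✓), payload 000010.
Concatenate: 100001100111100000010 = 0x10CF02 (21 bits → U+10CF02).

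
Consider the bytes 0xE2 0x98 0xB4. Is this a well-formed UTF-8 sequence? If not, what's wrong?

valid

Leading byte 0xE2 = 11100010 → 3-byte form.
Continuation bytes 0x98=10011000, 0xB4=10110100 all match 10xxxxxx.
Decoded value 0x2634 is ≥ 0x800 (shortest form) and not a surrogate.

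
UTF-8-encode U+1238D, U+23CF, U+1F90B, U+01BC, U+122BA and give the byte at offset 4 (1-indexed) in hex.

0x8D

1-indexed offset 4 is 0-indexed offset 3.
U+1238D → 4-byte form F0 92 8E 8D at offsets 0–3.
Offset 3 falls in char 1's range; it's byte 4 of F0 92 8E 8D = 0x8D.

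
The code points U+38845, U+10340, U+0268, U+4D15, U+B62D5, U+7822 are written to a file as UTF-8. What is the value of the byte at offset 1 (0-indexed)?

U+38845 → 4-byte form F0 B8 A1 85 at offsets 0–3.
Offset 1 falls in char 1's range; it's byte 2 of F0 B8 A1 85 = 0xB8.

0xB8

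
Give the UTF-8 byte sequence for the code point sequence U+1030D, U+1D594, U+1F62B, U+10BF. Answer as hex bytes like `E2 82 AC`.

U+1030D: 4-byte form → F0 90 8C 8D.
U+1D594: 4-byte form → F0 9D 96 94.
U+1F62B: 4-byte form → F0 9F 98 AB.
U+10BF: 3-byte form → E1 82 BF.
Concatenated (15 bytes): F0 90 8C 8D F0 9D 96 94 F0 9F 98 AB E1 82 BF.

F0 90 8C 8D F0 9D 96 94 F0 9F 98 AB E1 82 BF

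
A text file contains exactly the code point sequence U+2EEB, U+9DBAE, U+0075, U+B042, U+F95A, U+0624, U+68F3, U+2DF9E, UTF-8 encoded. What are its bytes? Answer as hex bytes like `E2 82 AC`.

E2 BB AB F2 9D AE AE 75 EB 81 82 EF A5 9A D8 A4 E6 A3 B3 F0 AD BE 9E

U+2EEB: 3-byte form → E2 BB AB.
U+9DBAE: 4-byte form → F2 9D AE AE.
U+0075: 1-byte form → 75.
U+B042: 3-byte form → EB 81 82.
U+F95A: 3-byte form → EF A5 9A.
U+0624: 2-byte form → D8 A4.
U+68F3: 3-byte form → E6 A3 B3.
U+2DF9E: 4-byte form → F0 AD BE 9E.
Concatenated (23 bytes): E2 BB AB F2 9D AE AE 75 EB 81 82 EF A5 9A D8 A4 E6 A3 B3 F0 AD BE 9E.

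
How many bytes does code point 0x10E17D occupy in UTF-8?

4

U+10E17D = 0x10E17D. UTF-8 uses 1 byte below 0x80, 2 below 0x800, 3 below 0x10000, 4 up to 0x10FFFF. 0x10E17D is in U+10000–U+10FFFF → 4 bytes.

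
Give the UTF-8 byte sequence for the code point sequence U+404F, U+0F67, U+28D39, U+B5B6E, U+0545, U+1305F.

E4 81 8F E0 BD A7 F0 A8 B4 B9 F2 B5 AD AE D5 85 F0 93 81 9F

U+404F: 3-byte form → E4 81 8F.
U+0F67: 3-byte form → E0 BD A7.
U+28D39: 4-byte form → F0 A8 B4 B9.
U+B5B6E: 4-byte form → F2 B5 AD AE.
U+0545: 2-byte form → D5 85.
U+1305F: 4-byte form → F0 93 81 9F.
Concatenated (20 bytes): E4 81 8F E0 BD A7 F0 A8 B4 B9 F2 B5 AD AE D5 85 F0 93 81 9F.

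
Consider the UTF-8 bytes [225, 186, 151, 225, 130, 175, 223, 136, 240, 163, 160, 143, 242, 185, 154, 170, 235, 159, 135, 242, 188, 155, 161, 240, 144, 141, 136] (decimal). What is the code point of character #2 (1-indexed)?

Offset 0: leading byte 0xE1 = 11100001 → 3-byte char #1 = E1 BA 97.
Offset 3: leading byte 0xE1 = 11100001 → 3-byte char #2 = E1 82 AF.
Leading byte 0xE1 = 11100001 matches 1110xxxx → 3-byte sequence.
Byte 1: 0xE1 = 11100001, payload 0001 (4 bits).
Byte 2: 0x82 = 10000010 (10xxxxxx ✓), payload 000010.
Byte 3: 0xAF = 10101111 (10xxxxxx ✓), payload 101111.
Concatenate: 0001000010101111 = 0x10AF (16 bits → U+10AF).

U+10AF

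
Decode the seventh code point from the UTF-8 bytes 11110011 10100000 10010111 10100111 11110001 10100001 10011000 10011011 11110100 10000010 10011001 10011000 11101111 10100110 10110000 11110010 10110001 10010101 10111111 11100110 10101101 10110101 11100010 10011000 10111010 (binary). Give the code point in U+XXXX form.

Offset 0: leading byte 0xF3 = 11110011 → 4-byte char #1 = F3 A0 97 A7.
Offset 4: leading byte 0xF1 = 11110001 → 4-byte char #2 = F1 A1 98 9B.
Offset 8: leading byte 0xF4 = 11110100 → 4-byte char #3 = F4 82 99 98.
Offset 12: leading byte 0xEF = 11101111 → 3-byte char #4 = EF A6 B0.
Offset 15: leading byte 0xF2 = 11110010 → 4-byte char #5 = F2 B1 95 BF.
Offset 19: leading byte 0xE6 = 11100110 → 3-byte char #6 = E6 AD B5.
Offset 22: leading byte 0xE2 = 11100010 → 3-byte char #7 = E2 98 BA.
Leading byte 0xE2 = 11100010 matches 1110xxxx → 3-byte sequence.
Byte 1: 0xE2 = 11100010, payload 0010 (4 bits).
Byte 2: 0x98 = 10011000 (10xxxxxx ✓), payload 011000.
Byte 3: 0xBA = 10111010 (10xxxxxx ✓), payload 111010.
Concatenate: 0010011000111010 = 0x263A (16 bits → U+263A).

U+263A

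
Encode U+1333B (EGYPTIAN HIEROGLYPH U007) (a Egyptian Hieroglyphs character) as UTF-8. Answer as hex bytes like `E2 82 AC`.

F0 93 8C BB

U+1333B = 0x1333B = 78651 decimal. In range U+10000–U+10FFFF → 4-byte form: 11110xxx 10xxxxxx 10xxxxxx 10xxxxxx.
Binary (21 bits): 000010011001100111011.
Split 3+6+6+6: 000 | 010011 | 001100 | 111011.
Byte 1: 11110000 = 0xF0.
Byte 2: 10010011 = 0x93.
Byte 3: 10001100 = 0x8C.
Byte 4: 10111011 = 0xBB.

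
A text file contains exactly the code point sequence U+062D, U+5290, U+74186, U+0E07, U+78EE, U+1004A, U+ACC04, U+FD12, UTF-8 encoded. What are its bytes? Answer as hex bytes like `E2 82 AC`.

U+062D: 2-byte form → D8 AD.
U+5290: 3-byte form → E5 8A 90.
U+74186: 4-byte form → F1 B4 86 86.
U+0E07: 3-byte form → E0 B8 87.
U+78EE: 3-byte form → E7 A3 AE.
U+1004A: 4-byte form → F0 90 81 8A.
U+ACC04: 4-byte form → F2 AC B0 84.
U+FD12: 3-byte form → EF B4 92.
Concatenated (26 bytes): D8 AD E5 8A 90 F1 B4 86 86 E0 B8 87 E7 A3 AE F0 90 81 8A F2 AC B0 84 EF B4 92.

D8 AD E5 8A 90 F1 B4 86 86 E0 B8 87 E7 A3 AE F0 90 81 8A F2 AC B0 84 EF B4 92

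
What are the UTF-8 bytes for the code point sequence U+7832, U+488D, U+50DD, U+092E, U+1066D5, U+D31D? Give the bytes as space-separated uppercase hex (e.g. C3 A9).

E7 A0 B2 E4 A2 8D E5 83 9D E0 A4 AE F4 86 9B 95 ED 8C 9D

U+7832: 3-byte form → E7 A0 B2.
U+488D: 3-byte form → E4 A2 8D.
U+50DD: 3-byte form → E5 83 9D.
U+092E: 3-byte form → E0 A4 AE.
U+1066D5: 4-byte form → F4 86 9B 95.
U+D31D: 3-byte form → ED 8C 9D.
Concatenated (19 bytes): E7 A0 B2 E4 A2 8D E5 83 9D E0 A4 AE F4 86 9B 95 ED 8C 9D.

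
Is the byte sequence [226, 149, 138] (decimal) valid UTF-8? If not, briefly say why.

Leading byte 0xE2 = 11100010 → 3-byte form.
Continuation bytes 0x95=10010101, 0x8A=10001010 all match 10xxxxxx.
Decoded value 0x254A is ≥ 0x800 (shortest form) and not a surrogate.

valid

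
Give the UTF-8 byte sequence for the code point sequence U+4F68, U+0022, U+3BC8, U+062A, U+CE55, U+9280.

U+4F68: 3-byte form → E4 BD A8.
U+0022: 1-byte form → 22.
U+3BC8: 3-byte form → E3 AF 88.
U+062A: 2-byte form → D8 AA.
U+CE55: 3-byte form → EC B9 95.
U+9280: 3-byte form → E9 8A 80.
Concatenated (15 bytes): E4 BD A8 22 E3 AF 88 D8 AA EC B9 95 E9 8A 80.

E4 BD A8 22 E3 AF 88 D8 AA EC B9 95 E9 8A 80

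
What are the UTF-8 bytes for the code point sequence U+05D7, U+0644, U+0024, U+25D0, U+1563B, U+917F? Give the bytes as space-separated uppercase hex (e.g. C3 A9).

U+05D7: 2-byte form → D7 97.
U+0644: 2-byte form → D9 84.
U+0024: 1-byte form → 24.
U+25D0: 3-byte form → E2 97 90.
U+1563B: 4-byte form → F0 95 98 BB.
U+917F: 3-byte form → E9 85 BF.
Concatenated (15 bytes): D7 97 D9 84 24 E2 97 90 F0 95 98 BB E9 85 BF.

D7 97 D9 84 24 E2 97 90 F0 95 98 BB E9 85 BF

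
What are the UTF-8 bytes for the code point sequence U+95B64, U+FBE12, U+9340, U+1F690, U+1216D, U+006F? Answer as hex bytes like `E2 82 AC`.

U+95B64: 4-byte form → F2 95 AD A4.
U+FBE12: 4-byte form → F3 BB B8 92.
U+9340: 3-byte form → E9 8D 80.
U+1F690: 4-byte form → F0 9F 9A 90.
U+1216D: 4-byte form → F0 92 85 AD.
U+006F: 1-byte form → 6F.
Concatenated (20 bytes): F2 95 AD A4 F3 BB B8 92 E9 8D 80 F0 9F 9A 90 F0 92 85 AD 6F.

F2 95 AD A4 F3 BB B8 92 E9 8D 80 F0 9F 9A 90 F0 92 85 AD 6F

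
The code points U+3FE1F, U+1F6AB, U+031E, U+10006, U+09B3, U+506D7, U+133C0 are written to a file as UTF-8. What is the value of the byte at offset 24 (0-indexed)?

0x80

U+3FE1F → 4-byte form F0 BF B8 9F at offsets 0–3.
U+1F6AB → 4-byte form F0 9F 9A AB at offsets 4–7.
U+031E → 2-byte form CC 9E at offsets 8–9.
U+10006 → 4-byte form F0 90 80 86 at offsets 10–13.
U+09B3 → 3-byte form E0 A6 B3 at offsets 14–16.
U+506D7 → 4-byte form F1 90 9B 97 at offsets 17–20.
U+133C0 → 4-byte form F0 93 8F 80 at offsets 21–24.
Offset 24 falls in char 7's range; it's byte 4 of F0 93 8F 80 = 0x80.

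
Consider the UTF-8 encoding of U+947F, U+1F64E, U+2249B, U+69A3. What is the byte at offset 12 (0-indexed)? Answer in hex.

U+947F → 3-byte form E9 91 BF at offsets 0–2.
U+1F64E → 4-byte form F0 9F 99 8E at offsets 3–6.
U+2249B → 4-byte form F0 A2 92 9B at offsets 7–10.
U+69A3 → 3-byte form E6 A6 A3 at offsets 11–13.
Offset 12 falls in char 4's range; it's byte 2 of E6 A6 A3 = 0xA6.

0xA6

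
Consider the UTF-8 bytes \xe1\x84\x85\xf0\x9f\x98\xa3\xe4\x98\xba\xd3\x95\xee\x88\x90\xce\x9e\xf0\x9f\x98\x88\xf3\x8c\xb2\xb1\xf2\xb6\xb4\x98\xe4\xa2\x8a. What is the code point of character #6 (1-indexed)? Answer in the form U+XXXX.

U+039E

Offset 0: leading byte 0xE1 = 11100001 → 3-byte char #1 = E1 84 85.
Offset 3: leading byte 0xF0 = 11110000 → 4-byte char #2 = F0 9F 98 A3.
Offset 7: leading byte 0xE4 = 11100100 → 3-byte char #3 = E4 98 BA.
Offset 10: leading byte 0xD3 = 11010011 → 2-byte char #4 = D3 95.
Offset 12: leading byte 0xEE = 11101110 → 3-byte char #5 = EE 88 90.
Offset 15: leading byte 0xCE = 11001110 → 2-byte char #6 = CE 9E.
Leading byte 0xCE = 11001110 matches 110xxxxx → 2-byte sequence.
Byte 1: 0xCE = 11001110, payload 01110 (5 bits).
Byte 2: 0x9E = 10011110 (10xxxxxx ✓), payload 011110.
Concatenate: 01110011110 = 0x39E (11 bits → U+039E).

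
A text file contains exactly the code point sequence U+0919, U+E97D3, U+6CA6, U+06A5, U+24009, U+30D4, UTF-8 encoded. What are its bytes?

U+0919: 3-byte form → E0 A4 99.
U+E97D3: 4-byte form → F3 A9 9F 93.
U+6CA6: 3-byte form → E6 B2 A6.
U+06A5: 2-byte form → DA A5.
U+24009: 4-byte form → F0 A4 80 89.
U+30D4: 3-byte form → E3 83 94.
Concatenated (19 bytes): E0 A4 99 F3 A9 9F 93 E6 B2 A6 DA A5 F0 A4 80 89 E3 83 94.

E0 A4 99 F3 A9 9F 93 E6 B2 A6 DA A5 F0 A4 80 89 E3 83 94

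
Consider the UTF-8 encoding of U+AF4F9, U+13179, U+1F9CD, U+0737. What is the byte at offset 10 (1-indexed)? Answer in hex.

1-indexed offset 10 is 0-indexed offset 9.
U+AF4F9 → 4-byte form F2 AF 93 B9 at offsets 0–3.
U+13179 → 4-byte form F0 93 85 B9 at offsets 4–7.
U+1F9CD → 4-byte form F0 9F A7 8D at offsets 8–11.
Offset 9 falls in char 3's range; it's byte 2 of F0 9F A7 8D = 0x9F.

0x9F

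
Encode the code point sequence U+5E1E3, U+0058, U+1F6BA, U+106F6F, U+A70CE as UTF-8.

U+5E1E3: 4-byte form → F1 9E 87 A3.
U+0058: 1-byte form → 58.
U+1F6BA: 4-byte form → F0 9F 9A BA.
U+106F6F: 4-byte form → F4 86 BD AF.
U+A70CE: 4-byte form → F2 A7 83 8E.
Concatenated (17 bytes): F1 9E 87 A3 58 F0 9F 9A BA F4 86 BD AF F2 A7 83 8E.

F1 9E 87 A3 58 F0 9F 9A BA F4 86 BD AF F2 A7 83 8E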